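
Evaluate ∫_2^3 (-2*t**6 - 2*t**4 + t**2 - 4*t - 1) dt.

By the power rule, an antiderivative is F(t) = -2*t**7/7 - 2*t**5/5 + t**3/3 - 2*t**2 - t.
Then F(3) - F(2) = (-25692/35) - (-5954/105) = -71122/105.

-71122/105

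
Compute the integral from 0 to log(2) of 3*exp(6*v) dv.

63/2

Let u = exp(v), so du = exp(v) dv. When v = 0, u = 1; when v = log(2), u = 2.
The integral becomes 3·∫ u**5 du from 1 to 2, with antiderivative u**6/2.
Back in v: F(v) = exp(6*v)/2.
Then F(log(2)) - F(0) = (32) - (1/2) = 63/2.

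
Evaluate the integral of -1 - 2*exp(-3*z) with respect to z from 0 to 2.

An antiderivative is F(z) = -z + 2*exp(-3*z)/3.
Then F(2) - F(0) = (-2 + 2*exp(-6)/3) - (2/3) = -8/3 + 2*exp(-6)/3.

-8/3 + 2*exp(-6)/3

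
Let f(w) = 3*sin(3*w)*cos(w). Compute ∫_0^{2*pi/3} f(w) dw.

Use the identity sin(3*w)cos(w) = [sin(4*w) + sin(2*w)]/2.
An antiderivative is F(w) = -3*cos(2*w)/4 - 3*cos(4*w)/8.
Then F(2*pi/3) - F(0) = (9/16) - (-9/8) = 27/16.

27/16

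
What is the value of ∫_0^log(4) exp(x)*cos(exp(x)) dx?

Let u = exp(x), so du = exp(x) dx. When x = 0, u = 1; when x = log(4), u = 4.
The integral becomes ∫ cos(u) du from 1 to 4, with antiderivative sin(u).
Back in x: F(x) = sin(exp(x)).
Then F(log(4)) - F(0) = (sin(4)) - (sin(1)) = -sin(1) + sin(4).

-sin(1) + sin(4)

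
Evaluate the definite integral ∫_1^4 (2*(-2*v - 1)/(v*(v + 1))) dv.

Factor the denominator: v**2 + v = (v + 1)v.
Partial fractions: 2*(-2*v - 1)/(v*(v + 1)) = -2/(v + 1) - 2/v.
An antiderivative is F(v) = -2*log(v) - 2*log(v + 1).
Then F(4) - F(1) = (-2*log(5) - 4*log(2)) - (-log(4)) = -log(100).

-log(100)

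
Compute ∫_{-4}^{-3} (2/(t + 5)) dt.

An antiderivative is F(t) = 2*log(t + 5).
Then F(-3) - F(-4) = (log(4)) - (0) = log(4).

log(4)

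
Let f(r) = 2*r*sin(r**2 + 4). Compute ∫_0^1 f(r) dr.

Let u = r**2 + 4, so du = 2*r dr. When r = 0, u = 4; when r = 1, u = 5.
The integral becomes ∫ sin(u) du from 4 to 5, with antiderivative -cos(u).
Back in r: F(r) = -cos(r**2 + 4).
Then F(1) - F(0) = (-cos(5)) - (-cos(4)) = cos(4) - cos(5).

cos(4) - cos(5)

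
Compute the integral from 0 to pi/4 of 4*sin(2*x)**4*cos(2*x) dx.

Let u = sin(2*x), so du = 2*cos(2*x) dx. When x = 0, u = 0; when x = pi/4, u = 1.
The integral becomes 2·∫ u**4 du from 0 to 1, with antiderivative 2*u**5/5.
Back in x: F(x) = 2*sin(2*x)**5/5.
Then F(pi/4) - F(0) = (2/5) - (0) = 2/5.

2/5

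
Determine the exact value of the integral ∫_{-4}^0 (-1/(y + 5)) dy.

-log(5)

An antiderivative is F(y) = -log(y + 5).
Then F(0) - F(-4) = (-log(5)) - (0) = -log(5).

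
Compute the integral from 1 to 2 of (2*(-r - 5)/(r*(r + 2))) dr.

Factor the denominator: r**2 + 2*r = (r + 2)r.
Partial fractions: 2*(-r - 5)/(r*(r + 2)) = 3/(r + 2) - 5/r.
An antiderivative is F(r) = -5*log(r) + 3*log(r + 2).
Then F(2) - F(1) = (log(2)) - (log(27)) = log(2/27).

log(2/27)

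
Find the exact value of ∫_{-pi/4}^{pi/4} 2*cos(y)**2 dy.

Use the identity cos^2(y) = (1 + cos(2*y))/2.
An antiderivative is F(y) = y + sin(2*y)/2.
Then F(pi/4) - F(-pi/4) = (1/2 + pi/4) - (-pi/4 - 1/2) = 1 + pi/2.

1 + pi/2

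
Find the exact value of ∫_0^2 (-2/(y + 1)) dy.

-log(9)

An antiderivative is F(y) = -2*log(y + 1).
Then F(2) - F(0) = (-log(9)) - (0) = -log(9).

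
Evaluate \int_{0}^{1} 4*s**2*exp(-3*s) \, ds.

8/27 - 68*exp(-3)/27

Integrate by parts twice (u = s^2, dv = 4*exp(-3*s) ds).
An antiderivative is F(s) = (-36*s**2 - 24*s - 8)*exp(-3*s)/27.
Then F(1) - F(0) = (-68*exp(-3)/27) - (-8/27) = 8/27 - 68*exp(-3)/27.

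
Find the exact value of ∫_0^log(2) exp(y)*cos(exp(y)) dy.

-sin(1) + sin(2)

Let u = exp(y), so du = exp(y) dy. When y = 0, u = 1; when y = log(2), u = 2.
The integral becomes ∫ cos(u) du from 1 to 2, with antiderivative sin(u).
Back in y: F(y) = sin(exp(y)).
Then F(log(2)) - F(0) = (sin(2)) - (sin(1)) = -sin(1) + sin(2).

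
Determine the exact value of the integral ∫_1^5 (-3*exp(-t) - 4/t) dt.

An antiderivative is F(t) = -4*log(t) + 3*exp(-t).
Then F(5) - F(1) = (-4*log(5) + 3*exp(-5)) - (3*exp(-1)) = -4*log(5) - 3*exp(-1) + 3*exp(-5).

-4*log(5) - 3*exp(-1) + 3*exp(-5)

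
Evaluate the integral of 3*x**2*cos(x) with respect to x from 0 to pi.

Integrate by parts twice (u = x^2, dv = 3*cos(x) dx).
An antiderivative is F(x) = 3*x**2*sin(x) + 6*x*cos(x) - 6*sin(x).
Then F(pi) - F(0) = (-6*pi) - (0) = -6*pi.

-6*pi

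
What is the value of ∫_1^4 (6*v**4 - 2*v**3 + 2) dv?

By the power rule, an antiderivative is F(v) = 6*v**5/5 - v**4/2 + 2*v.
Then F(4) - F(1) = (5544/5) - (27/10) = 11061/10.

11061/10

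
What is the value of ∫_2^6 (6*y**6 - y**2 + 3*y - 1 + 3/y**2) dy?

5036033/21

By the power rule, an antiderivative is F(y) = 6*y**7/7 - y**3/3 + 3*y**2/2 - y - 3/y.
Then F(6) - F(2) = (3358889/14) - (4601/42) = 5036033/21.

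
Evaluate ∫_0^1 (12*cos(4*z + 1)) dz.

3*sin(5) - 3*sin(1)

Let u = 4*z + 1, so du = 4 dz. When z = 0, u = 1; when z = 1, u = 5.
The integral becomes 3·∫ cos(u) du from 1 to 5, with antiderivative 3*sin(u).
Back in z: F(z) = 3*sin(4*z + 1).
Then F(1) - F(0) = (3*sin(5)) - (3*sin(1)) = 3*sin(5) - 3*sin(1).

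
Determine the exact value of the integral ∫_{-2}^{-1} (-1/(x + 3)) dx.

An antiderivative is F(x) = -log(x + 3).
Then F(-1) - F(-2) = (-log(2)) - (0) = -log(2).

-log(2)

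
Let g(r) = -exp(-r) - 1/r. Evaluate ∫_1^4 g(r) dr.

(-log(4**exp(4)) - exp(3) + 1)*exp(-4)

An antiderivative is F(r) = -log(r) + exp(-r).
Then F(4) - F(1) = ((1 - log(4**exp(4)))*exp(-4)) - (exp(-1)) = (-log(4**exp(4)) - exp(3) + 1)*exp(-4).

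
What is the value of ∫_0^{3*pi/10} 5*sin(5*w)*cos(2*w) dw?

5*sqrt(2*sqrt(5) + 10)/42 + 25/21

Use the identity sin(5*w)cos(2*w) = [sin(7*w) + sin(3*w)]/2.
An antiderivative is F(w) = -5*cos(3*w)/6 - 5*cos(7*w)/14.
Then F(3*pi/10) - F(0) = (5*sqrt(2*sqrt(5) + 10)/42) - (-25/21) = 5*sqrt(2*sqrt(5) + 10)/42 + 25/21.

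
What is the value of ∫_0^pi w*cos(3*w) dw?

-2/9

Integrate by parts once (u = w, dv = cos(3*w) dw).
An antiderivative is F(w) = w*sin(3*w)/3 + cos(3*w)/9.
Then F(pi) - F(0) = (-1/9) - (1/9) = -2/9.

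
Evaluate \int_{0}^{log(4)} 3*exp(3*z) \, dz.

63

Let u = exp(z), so du = exp(z) dz. When z = 0, u = 1; when z = log(4), u = 4.
The integral becomes 3·∫ u**2 du from 1 to 4, with antiderivative u**3.
Back in z: F(z) = exp(3*z).
Then F(log(4)) - F(0) = (64) - (1) = 63.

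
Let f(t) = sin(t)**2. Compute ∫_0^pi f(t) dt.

Use the identity sin^2(t) = (1 - cos(2*t))/2.
An antiderivative is F(t) = t/2 - sin(2*t)/4.
Then F(pi) - F(0) = (pi/2) - (0) = pi/2.

pi/2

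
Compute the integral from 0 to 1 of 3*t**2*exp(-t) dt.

6 - 15*exp(-1)

Integrate by parts twice (u = t^2, dv = 3*exp(-t) dt).
An antiderivative is F(t) = (-3*t**2 - 6*t - 6)*exp(-t).
Then F(1) - F(0) = (-15*exp(-1)) - (-6) = 6 - 15*exp(-1).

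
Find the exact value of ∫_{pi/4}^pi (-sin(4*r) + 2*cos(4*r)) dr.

An antiderivative is F(r) = sin(4*r)/2 + cos(4*r)/4.
Then F(pi) - F(pi/4) = (1/4) - (-1/4) = 1/2.

1/2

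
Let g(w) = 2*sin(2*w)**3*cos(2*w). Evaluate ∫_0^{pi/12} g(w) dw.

Let u = sin(2*w), so du = 2*cos(2*w) dw. When w = 0, u = 0; when w = pi/12, u = 1/2.
The integral becomes ∫ u**3 du from 0 to 1/2, with antiderivative u**4/4.
Back in w: F(w) = sin(2*w)**4/4.
Then F(pi/12) - F(0) = (1/64) - (0) = 1/64.

1/64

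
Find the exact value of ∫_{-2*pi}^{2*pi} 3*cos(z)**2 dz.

Use the identity cos^2(z) = (1 + cos(2*z))/2.
An antiderivative is F(z) = 3*z/2 + 3*sin(2*z)/4.
Then F(2*pi) - F(-2*pi) = (3*pi) - (-3*pi) = 6*pi.

6*pi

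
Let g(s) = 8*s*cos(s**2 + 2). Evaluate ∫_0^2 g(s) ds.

Let u = s**2 + 2, so du = 2*s ds. When s = 0, u = 2; when s = 2, u = 6.
The integral becomes 4·∫ cos(u) du from 2 to 6, with antiderivative 4*sin(u).
Back in s: F(s) = 4*sin(s**2 + 2).
Then F(2) - F(0) = (4*sin(6)) - (4*sin(2)) = -4*sin(2) + 4*sin(6).

-4*sin(2) + 4*sin(6)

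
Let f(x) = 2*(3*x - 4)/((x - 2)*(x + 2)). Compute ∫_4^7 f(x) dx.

-6*log(2) + log(5) + 5*log(3)

Factor the denominator: x**2 - 4 = (x + 2)(x - 2).
Partial fractions: 2*(3*x - 4)/((x - 2)*(x + 2)) = 5/(x + 2) + 1/(x - 2).
An antiderivative is F(x) = log(x - 2) + 5*log(x + 2).
Then F(7) - F(4) = (log(5) + 10*log(3)) - (6*log(2) + 5*log(3)) = -6*log(2) + log(5) + 5*log(3).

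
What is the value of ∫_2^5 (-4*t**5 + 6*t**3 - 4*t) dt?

-19005/2

By the power rule, an antiderivative is F(t) = -2*t**6/3 + 3*t**4/2 - 2*t**2.
Then F(5) - F(2) = (-57175/6) - (-80/3) = -19005/2.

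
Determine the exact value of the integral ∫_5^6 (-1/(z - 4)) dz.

-log(2)

An antiderivative is F(z) = -log(z - 4).
Then F(6) - F(5) = (-log(2)) - (0) = -log(2).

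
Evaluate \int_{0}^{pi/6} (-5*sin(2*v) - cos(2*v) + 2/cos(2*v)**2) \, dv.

-5/4 + 3*sqrt(3)/4

An antiderivative is F(v) = -sin(2*v)/2 + 5*cos(2*v)/2 + tan(2*v).
Then F(pi/6) - F(0) = (5/4 + 3*sqrt(3)/4) - (5/2) = -5/4 + 3*sqrt(3)/4.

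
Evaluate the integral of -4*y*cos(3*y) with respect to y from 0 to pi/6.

4/9 - 2*pi/9

Integrate by parts once (u = y, dv = -4*cos(3*y) dy).
An antiderivative is F(y) = -4*y*sin(3*y)/3 - 4*cos(3*y)/9.
Then F(pi/6) - F(0) = (-2*pi/9) - (-4/9) = 4/9 - 2*pi/9.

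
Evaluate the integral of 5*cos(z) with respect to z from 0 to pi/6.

5/2

An antiderivative is F(z) = 5*sin(z).
Then F(pi/6) - F(0) = (5/2) - (0) = 5/2.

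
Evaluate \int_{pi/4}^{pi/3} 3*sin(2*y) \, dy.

3/4

An antiderivative is F(y) = -3*cos(2*y)/2.
Then F(pi/3) - F(pi/4) = (3/4) - (0) = 3/4.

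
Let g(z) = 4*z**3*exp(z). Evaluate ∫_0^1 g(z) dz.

Integrate by parts 3 times (u = z^3, dv = 4*exp(z) dz).
An antiderivative is F(z) = (4*z**3 - 12*z**2 + 24*z - 24)*exp(z).
Then F(1) - F(0) = (-8*E) - (-24) = 24 - 8*E.

24 - 8*E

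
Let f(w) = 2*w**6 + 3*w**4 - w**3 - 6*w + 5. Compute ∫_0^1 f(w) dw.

369/140

By the power rule, an antiderivative is F(w) = 2*w**7/7 + 3*w**5/5 - w**4/4 - 3*w**2 + 5*w.
Then F(1) - F(0) = (369/140) - (0) = 369/140.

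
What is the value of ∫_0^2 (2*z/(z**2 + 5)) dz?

Let u = z**2 + 5, so du = 2*z dz. When z = 0, u = 5; when z = 2, u = 9.
The integral becomes ∫ 1/u du from 5 to 9, with antiderivative log(u).
Back in z: F(z) = log(z**2 + 5).
Then F(2) - F(0) = (log(9)) - (log(5)) = log(9/5).

log(9/5)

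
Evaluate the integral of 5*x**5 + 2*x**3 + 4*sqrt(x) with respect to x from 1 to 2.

16*sqrt(2)/3 + 172/3

By the power rule, an antiderivative is F(x) = 5*x**6/6 + x**4/2 + 8*x**(3/2)/3.
Then F(2) - F(1) = (16*sqrt(2)/3 + 184/3) - (4) = 16*sqrt(2)/3 + 172/3.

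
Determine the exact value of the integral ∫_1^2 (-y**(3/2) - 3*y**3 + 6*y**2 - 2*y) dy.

By the power rule, an antiderivative is F(y) = -2*y**(5/2)/5 - 3*y**4/4 + 2*y**3 - y**2.
Then F(2) - F(1) = (-8*sqrt(2)/5) - (-3/20) = 3/20 - 8*sqrt(2)/5.

3/20 - 8*sqrt(2)/5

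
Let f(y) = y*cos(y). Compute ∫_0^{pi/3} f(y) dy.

-1/2 + sqrt(3)*pi/6

Integrate by parts once (u = y, dv = cos(y) dy).
An antiderivative is F(y) = y*sin(y) + cos(y).
Then F(pi/3) - F(0) = (1/2 + sqrt(3)*pi/6) - (1) = -1/2 + sqrt(3)*pi/6.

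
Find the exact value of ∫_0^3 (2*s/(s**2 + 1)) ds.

Let u = s**2 + 1, so du = 2*s ds. When s = 0, u = 1; when s = 3, u = 10.
The integral becomes ∫ 1/u du from 1 to 10, with antiderivative log(u).
Back in s: F(s) = log(s**2 + 1).
Then F(3) - F(0) = (log(10)) - (0) = log(10).

log(10)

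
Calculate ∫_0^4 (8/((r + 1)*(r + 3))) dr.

-4*log(7) + 4*log(3) + 4*log(5)

Factor the denominator: r**2 + 4*r + 3 = (r + 3)(r + 1).
Partial fractions: 8/((r + 1)*(r + 3)) = -4/(r + 3) + 4/(r + 1).
An antiderivative is F(r) = 4*log(r + 1) - 4*log(r + 3).
Then F(4) - F(0) = (-4*log(7) + 4*log(5)) - (-log(81)) = -4*log(7) + 4*log(3) + 4*log(5).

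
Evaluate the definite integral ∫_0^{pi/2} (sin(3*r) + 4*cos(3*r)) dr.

An antiderivative is F(r) = 4*sin(3*r)/3 - cos(3*r)/3.
Then F(pi/2) - F(0) = (-4/3) - (-1/3) = -1.

-1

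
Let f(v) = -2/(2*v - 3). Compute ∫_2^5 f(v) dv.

-log(7)

An antiderivative is F(v) = -log(2*v - 3).
Then F(5) - F(2) = (-log(7)) - (0) = -log(7).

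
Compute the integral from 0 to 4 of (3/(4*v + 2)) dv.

An antiderivative is F(v) = 3*log(4*v + 2)/4.
Then F(4) - F(0) = (3*log(18)/4) - (3*log(2)/4) = 3*log(3)/2.

3*log(3)/2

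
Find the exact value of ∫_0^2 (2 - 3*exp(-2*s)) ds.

3*exp(-4)/2 + 5/2

An antiderivative is F(s) = 2*s + 3*exp(-2*s)/2.
Then F(2) - F(0) = (3*exp(-4)/2 + 4) - (3/2) = 3*exp(-4)/2 + 5/2.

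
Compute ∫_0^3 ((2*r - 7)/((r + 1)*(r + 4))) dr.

-16*log(2) + 5*log(7)

Factor the denominator: r**2 + 5*r + 4 = (r + 4)(r + 1).
Partial fractions: (2*r - 7)/((r + 1)*(r + 4)) = 5/(r + 4) - 3/(r + 1).
An antiderivative is F(r) = -3*log(r + 1) + 5*log(r + 4).
Then F(3) - F(0) = (-6*log(2) + 5*log(7)) - (10*log(2)) = -16*log(2) + 5*log(7).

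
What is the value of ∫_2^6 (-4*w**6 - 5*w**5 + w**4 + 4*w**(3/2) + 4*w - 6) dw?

-20698456/105 - 32*sqrt(2)/5 + 288*sqrt(6)/5

By the power rule, an antiderivative is F(w) = -4*w**7/7 - 5*w**6/6 + 8*w**(5/2)/5 + w**5/5 + 2*w**2 - 6*w.
Then F(6) - F(2) = (-6903828/35 + 288*sqrt(6)/5) - (-13028/105 + 32*sqrt(2)/5) = -20698456/105 - 32*sqrt(2)/5 + 288*sqrt(6)/5.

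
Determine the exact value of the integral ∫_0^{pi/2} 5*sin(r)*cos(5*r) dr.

5/6

Use the identity sin(r)cos(5*r) = [sin(6*r) + sin(-4*r)]/2.
An antiderivative is F(r) = 5*cos(4*r)/8 - 5*cos(6*r)/12.
Then F(pi/2) - F(0) = (25/24) - (5/24) = 5/6.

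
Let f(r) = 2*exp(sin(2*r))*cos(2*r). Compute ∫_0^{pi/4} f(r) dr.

-1 + E

Let u = sin(2*r), so du = 2*cos(2*r) dr. When r = 0, u = 0; when r = pi/4, u = 1.
The integral becomes ∫ exp(u) du from 0 to 1, with antiderivative exp(u).
Back in r: F(r) = exp(sin(2*r)).
Then F(pi/4) - F(0) = (E) - (1) = -1 + E.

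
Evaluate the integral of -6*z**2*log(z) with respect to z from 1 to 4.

Integrate by parts once (u = ln z, dv = -6*z**2 dz).
An antiderivative is F(z) = -2*z**3*(3*log(z) - 1)/3.
Then F(4) - F(1) = (128/3 - 256*log(2)) - (2/3) = 42 - 256*log(2).

42 - 256*log(2)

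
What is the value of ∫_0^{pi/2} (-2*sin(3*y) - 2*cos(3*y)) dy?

An antiderivative is F(y) = -2*sin(3*y)/3 + 2*cos(3*y)/3.
Then F(pi/2) - F(0) = (2/3) - (2/3) = 0.

0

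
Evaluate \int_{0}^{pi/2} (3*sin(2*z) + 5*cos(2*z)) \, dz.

3

An antiderivative is F(z) = 5*sin(2*z)/2 - 3*cos(2*z)/2.
Then F(pi/2) - F(0) = (3/2) - (-3/2) = 3.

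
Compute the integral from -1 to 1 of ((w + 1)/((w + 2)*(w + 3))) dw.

log(4/3)

Factor the denominator: w**2 + 5*w + 6 = (w + 3)(w + 2).
Partial fractions: (w + 1)/((w + 2)*(w + 3)) = 2/(w + 3) - 1/(w + 2).
An antiderivative is F(w) = -log(w + 2) + 2*log(w + 3).
Then F(1) - F(-1) = (log(16/3)) - (log(4)) = log(4/3).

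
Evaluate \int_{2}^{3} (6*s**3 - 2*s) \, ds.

185/2

By the power rule, an antiderivative is F(s) = 3*s**4/2 - s**2.
Then F(3) - F(2) = (225/2) - (20) = 185/2.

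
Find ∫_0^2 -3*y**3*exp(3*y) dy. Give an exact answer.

Integrate by parts 3 times (u = y^3, dv = -3*exp(3*y) dy).
An antiderivative is F(y) = (-9*y**3 + 9*y**2 - 6*y + 2)*exp(3*y)/9.
Then F(2) - F(0) = (-46*exp(6)/9) - (2/9) = -46*exp(6)/9 - 2/9.

-46*exp(6)/9 - 2/9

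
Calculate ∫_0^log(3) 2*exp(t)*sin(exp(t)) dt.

Let u = exp(t), so du = exp(t) dt. When t = 0, u = 1; when t = log(3), u = 3.
The integral becomes 2·∫ sin(u) du from 1 to 3, with antiderivative -2*cos(u).
Back in t: F(t) = -2*cos(exp(t)).
Then F(log(3)) - F(0) = (-2*cos(3)) - (-2*cos(1)) = 2*cos(1) - 2*cos(3).

2*cos(1) - 2*cos(3)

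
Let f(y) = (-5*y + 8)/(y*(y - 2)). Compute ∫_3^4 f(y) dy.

-9*log(2) + 4*log(3)

Factor the denominator: y**2 - 2*y = y(y - 2).
Partial fractions: (-5*y + 8)/(y*(y - 2)) = -4/y - 1/(y - 2).
An antiderivative is F(y) = -4*log(y) - log(y - 2).
Then F(4) - F(3) = (-9*log(2)) - (-log(81)) = -9*log(2) + 4*log(3).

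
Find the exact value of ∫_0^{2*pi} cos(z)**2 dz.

pi

Use the identity cos^2(z) = (1 + cos(2*z))/2.
An antiderivative is F(z) = z/2 + sin(2*z)/4.
Then F(2*pi) - F(0) = (pi) - (0) = pi.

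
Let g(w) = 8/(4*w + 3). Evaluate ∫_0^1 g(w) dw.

log(49/9)

Let u = 4*w + 3, so du = 4 dw. When w = 0, u = 3; when w = 1, u = 7.
The integral becomes 2·∫ 1/u du from 3 to 7, with antiderivative 2*log(u).
Back in w: F(w) = 2*log(4*w + 3).
Then F(1) - F(0) = (log(49)) - (log(9)) = log(49/9).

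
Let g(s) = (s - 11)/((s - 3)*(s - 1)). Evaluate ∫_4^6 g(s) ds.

Factor the denominator: s**2 - 4*s + 3 = (s - 1)(s - 3).
Partial fractions: (s - 11)/((s - 3)*(s - 1)) = 5/(s - 1) - 4/(s - 3).
An antiderivative is F(s) = -4*log(s - 3) + 5*log(s - 1).
Then F(6) - F(4) = (-4*log(3) + 5*log(5)) - (5*log(3)) = -9*log(3) + 5*log(5).

-9*log(3) + 5*log(5)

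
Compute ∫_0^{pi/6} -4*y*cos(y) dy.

-2*sqrt(3) - pi/3 + 4

Integrate by parts once (u = y, dv = -4*cos(y) dy).
An antiderivative is F(y) = -4*y*sin(y) - 4*cos(y).
Then F(pi/6) - F(0) = (-2*sqrt(3) - pi/3) - (-4) = -2*sqrt(3) - pi/3 + 4.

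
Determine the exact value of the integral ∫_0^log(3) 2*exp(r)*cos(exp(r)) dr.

Let u = exp(r), so du = exp(r) dr. When r = 0, u = 1; when r = log(3), u = 3.
The integral becomes 2·∫ cos(u) du from 1 to 3, with antiderivative 2*sin(u).
Back in r: F(r) = 2*sin(exp(r)).
Then F(log(3)) - F(0) = (2*sin(3)) - (2*sin(1)) = -2*sin(1) + 2*sin(3).

-2*sin(1) + 2*sin(3)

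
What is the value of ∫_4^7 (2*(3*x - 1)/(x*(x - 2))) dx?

-7*log(2) + log(7) + 5*log(5)

Factor the denominator: x**2 - 2*x = x(x - 2).
Partial fractions: 2*(3*x - 1)/(x*(x - 2)) = 1/x + 5/(x - 2).
An antiderivative is F(x) = log(x) + 5*log(x - 2).
Then F(7) - F(4) = (log(7) + 5*log(5)) - (7*log(2)) = -7*log(2) + log(7) + 5*log(5).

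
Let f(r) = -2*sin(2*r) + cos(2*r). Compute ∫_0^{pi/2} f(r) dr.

An antiderivative is F(r) = sin(2*r)/2 + cos(2*r).
Then F(pi/2) - F(0) = (-1) - (1) = -2.

-2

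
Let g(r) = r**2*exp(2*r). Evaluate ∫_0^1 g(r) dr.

-1/4 + exp(2)/4

Integrate by parts twice (u = r^2, dv = exp(2*r) dr).
An antiderivative is F(r) = (2*r**2 - 2*r + 1)*exp(2*r)/4.
Then F(1) - F(0) = (exp(2)/4) - (1/4) = -1/4 + exp(2)/4.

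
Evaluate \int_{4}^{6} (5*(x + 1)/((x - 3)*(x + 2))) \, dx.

Factor the denominator: x**2 - x - 6 = (x + 2)(x - 3).
Partial fractions: 5*(x + 1)/((x - 3)*(x + 2)) = 1/(x + 2) + 4/(x - 3).
An antiderivative is F(x) = 4*log(x - 3) + log(x + 2).
Then F(6) - F(4) = (3*log(2) + 4*log(3)) - (log(6)) = 2*log(2) + 3*log(3).

2*log(2) + 3*log(3)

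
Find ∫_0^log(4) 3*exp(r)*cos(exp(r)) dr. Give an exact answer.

Let u = exp(r), so du = exp(r) dr. When r = 0, u = 1; when r = log(4), u = 4.
The integral becomes 3·∫ cos(u) du from 1 to 4, with antiderivative 3*sin(u).
Back in r: F(r) = 3*sin(exp(r)).
Then F(log(4)) - F(0) = (3*sin(4)) - (3*sin(1)) = -3*sin(1) + 3*sin(4).

-3*sin(1) + 3*sin(4)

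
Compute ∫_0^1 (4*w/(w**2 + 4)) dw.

log(25/16)

Let u = w**2 + 4, so du = 2*w dw. When w = 0, u = 4; when w = 1, u = 5.
The integral becomes 2·∫ 1/u du from 4 to 5, with antiderivative 2*log(u).
Back in w: F(w) = 2*log(w**2 + 4).
Then F(1) - F(0) = (log(25)) - (log(16)) = log(25/16).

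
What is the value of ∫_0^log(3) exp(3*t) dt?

26/3

Let u = exp(t), so du = exp(t) dt. When t = 0, u = 1; when t = log(3), u = 3.
The integral becomes ∫ u**2 du from 1 to 3, with antiderivative u**3/3.
Back in t: F(t) = exp(3*t)/3.
Then F(log(3)) - F(0) = (9) - (1/3) = 26/3.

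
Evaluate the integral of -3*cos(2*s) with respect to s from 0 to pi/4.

An antiderivative is F(s) = -3*sin(2*s)/2.
Then F(pi/4) - F(0) = (-3/2) - (0) = -3/2.

-3/2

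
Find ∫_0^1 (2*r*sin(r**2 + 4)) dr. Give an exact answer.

cos(4) - cos(5)

Let u = r**2 + 4, so du = 2*r dr. When r = 0, u = 4; when r = 1, u = 5.
The integral becomes ∫ sin(u) du from 4 to 5, with antiderivative -cos(u).
Back in r: F(r) = -cos(r**2 + 4).
Then F(1) - F(0) = (-cos(5)) - (-cos(4)) = cos(4) - cos(5).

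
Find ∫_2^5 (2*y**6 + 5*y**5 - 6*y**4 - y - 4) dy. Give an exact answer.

By the power rule, an antiderivative is F(y) = 2*y**7/7 + 5*y**6/6 - 6*y**5/5 - y**2/2 - 4*y.
Then F(5) - F(2) = (662755/21) - (4358/105) = 1103139/35.

1103139/35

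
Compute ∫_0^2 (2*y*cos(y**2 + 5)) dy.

Let u = y**2 + 5, so du = 2*y dy. When y = 0, u = 5; when y = 2, u = 9.
The integral becomes ∫ cos(u) du from 5 to 9, with antiderivative sin(u).
Back in y: F(y) = sin(y**2 + 5).
Then F(2) - F(0) = (sin(9)) - (sin(5)) = sin(9) - sin(5).

sin(9) - sin(5)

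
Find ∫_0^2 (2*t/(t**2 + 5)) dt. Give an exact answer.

Let u = t**2 + 5, so du = 2*t dt. When t = 0, u = 5; when t = 2, u = 9.
The integral becomes ∫ 1/u du from 5 to 9, with antiderivative log(u).
Back in t: F(t) = log(t**2 + 5).
Then F(2) - F(0) = (log(9)) - (log(5)) = log(9/5).

log(9/5)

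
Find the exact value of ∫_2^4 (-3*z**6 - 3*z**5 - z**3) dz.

By the power rule, an antiderivative is F(z) = -3*z**7/7 - z**6/2 - z**4/4.
Then F(4) - F(2) = (-63936/7) - (-636/7) = -63300/7.

-63300/7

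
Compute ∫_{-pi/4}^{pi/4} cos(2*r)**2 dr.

pi/4

Use the identity cos^2(2*r) = (1 + cos(4*r))/2.
An antiderivative is F(r) = r/2 + sin(4*r)/8.
Then F(pi/4) - F(-pi/4) = (pi/8) - (-pi/8) = pi/4.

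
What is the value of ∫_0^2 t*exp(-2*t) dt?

(-5 + exp(4))*exp(-4)/4

Integrate by parts once (u = t, dv = exp(-2*t) dt).
An antiderivative is F(t) = (-2*t - 1)*exp(-2*t)/4.
Then F(2) - F(0) = (-5*exp(-4)/4) - (-1/4) = (-5 + exp(4))*exp(-4)/4.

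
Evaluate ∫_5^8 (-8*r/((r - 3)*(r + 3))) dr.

Factor the denominator: r**2 - 9 = (r + 3)(r - 3).
Partial fractions: -8*r/((r - 3)*(r + 3)) = -4/(r + 3) - 4/(r - 3).
An antiderivative is F(r) = -4*log(r - 3) - 4*log(r + 3).
Then F(8) - F(5) = (-4*log(11) - 4*log(5)) - (-16*log(2)) = -4*log(11) - 4*log(5) + 16*log(2).

-4*log(11) - 4*log(5) + 16*log(2)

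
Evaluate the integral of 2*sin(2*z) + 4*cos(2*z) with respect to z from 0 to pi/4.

3

An antiderivative is F(z) = 2*sin(2*z) - cos(2*z).
Then F(pi/4) - F(0) = (2) - (-1) = 3.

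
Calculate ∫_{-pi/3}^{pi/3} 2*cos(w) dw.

An antiderivative is F(w) = 2*sin(w).
Then F(pi/3) - F(-pi/3) = (sqrt(3)) - (-sqrt(3)) = 2*sqrt(3).

2*sqrt(3)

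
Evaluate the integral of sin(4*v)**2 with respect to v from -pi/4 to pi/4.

pi/4

Use the identity sin^2(4*v) = (1 - cos(8*v))/2.
An antiderivative is F(v) = v/2 - sin(8*v)/16.
Then F(pi/4) - F(-pi/4) = (pi/8) - (-pi/8) = pi/4.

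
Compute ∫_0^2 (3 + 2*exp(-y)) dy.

An antiderivative is F(y) = 3*y - 2*exp(-y).
Then F(2) - F(0) = (6 - 2*exp(-2)) - (-2) = 8 - 2*exp(-2).

8 - 2*exp(-2)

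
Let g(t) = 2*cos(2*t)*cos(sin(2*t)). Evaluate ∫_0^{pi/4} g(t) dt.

sin(1)

Let u = sin(2*t), so du = 2*cos(2*t) dt. When t = 0, u = 0; when t = pi/4, u = 1.
The integral becomes ∫ cos(u) du from 0 to 1, with antiderivative sin(u).
Back in t: F(t) = sin(sin(2*t)).
Then F(pi/4) - F(0) = (sin(1)) - (0) = sin(1).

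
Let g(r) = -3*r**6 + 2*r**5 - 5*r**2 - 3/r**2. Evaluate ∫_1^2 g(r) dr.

By the power rule, an antiderivative is F(r) = -3*r**7/7 + r**6/3 - 5*r**3/3 + 3/r.
Then F(2) - F(1) = (-635/14) - (26/21) = -1957/42.

-1957/42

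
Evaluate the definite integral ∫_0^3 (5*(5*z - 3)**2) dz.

585

Let u = 5*z - 3, so du = 5 dz. When z = 0, u = -3; when z = 3, u = 12.
The integral becomes ∫ u**2 du from -3 to 12, with antiderivative u**3/3.
Back in z: F(z) = (5*z - 3)**3/3.
Then F(3) - F(0) = (576) - (-9) = 585.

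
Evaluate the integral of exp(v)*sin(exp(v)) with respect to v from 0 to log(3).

cos(1) - cos(3)

Let u = exp(v), so du = exp(v) dv. When v = 0, u = 1; when v = log(3), u = 3.
The integral becomes ∫ sin(u) du from 1 to 3, with antiderivative -cos(u).
Back in v: F(v) = -cos(exp(v)).
Then F(log(3)) - F(0) = (-cos(3)) - (-cos(1)) = cos(1) - cos(3).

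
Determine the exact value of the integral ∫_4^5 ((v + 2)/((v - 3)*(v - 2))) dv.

Factor the denominator: v**2 - 5*v + 6 = (v - 2)(v - 3).
Partial fractions: (v + 2)/((v - 3)*(v - 2)) = -4/(v - 2) + 5/(v - 3).
An antiderivative is F(v) = 5*log(v - 3) - 4*log(v - 2).
Then F(5) - F(4) = (log(32/81)) - (-log(16)) = -4*log(3) + 9*log(2).

-4*log(3) + 9*log(2)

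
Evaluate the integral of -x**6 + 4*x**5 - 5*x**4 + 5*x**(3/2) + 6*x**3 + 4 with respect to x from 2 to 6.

-309104/21 - 8*sqrt(2) + 72*sqrt(6)

By the power rule, an antiderivative is F(x) = -x**7/7 + 2*x**6/3 + 2*x**(5/2) - x**5 + 3*x**4/2 + 4*x.
Then F(6) - F(2) = (-102864/7 + 72*sqrt(6)) - (8*sqrt(2) + 512/21) = -309104/21 - 8*sqrt(2) + 72*sqrt(6).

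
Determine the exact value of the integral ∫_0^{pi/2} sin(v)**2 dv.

pi/4

Use the identity sin^2(v) = (1 - cos(2*v))/2.
An antiderivative is F(v) = v/2 - sin(2*v)/4.
Then F(pi/2) - F(0) = (pi/4) - (0) = pi/4.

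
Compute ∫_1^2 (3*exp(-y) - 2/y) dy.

-2*log(2) - 3*exp(-2) + 3*exp(-1)

An antiderivative is F(y) = -2*log(y) - 3*exp(-y).
Then F(2) - F(1) = (-2*log(2) - 3*exp(-2)) - (-3*exp(-1)) = -2*log(2) - 3*exp(-2) + 3*exp(-1).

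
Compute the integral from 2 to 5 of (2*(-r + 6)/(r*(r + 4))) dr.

Factor the denominator: r**2 + 4*r = (r + 4)r.
Partial fractions: 2*(-r + 6)/(r*(r + 4)) = -5/(r + 4) + 3/r.
An antiderivative is F(r) = 3*log(r) - 5*log(r + 4).
Then F(5) - F(2) = (-10*log(3) + 3*log(5)) - (-5*log(3) - 2*log(2)) = -5*log(3) + 2*log(2) + 3*log(5).

-5*log(3) + 2*log(2) + 3*log(5)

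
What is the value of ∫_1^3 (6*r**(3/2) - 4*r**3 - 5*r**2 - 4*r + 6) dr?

-1946/15 + 108*sqrt(3)/5

By the power rule, an antiderivative is F(r) = 12*r**(5/2)/5 - r**4 - 5*r**3/3 - 2*r**2 + 6*r.
Then F(3) - F(1) = (-126 + 108*sqrt(3)/5) - (56/15) = -1946/15 + 108*sqrt(3)/5.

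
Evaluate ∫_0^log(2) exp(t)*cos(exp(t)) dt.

-sin(1) + sin(2)

Let u = exp(t), so du = exp(t) dt. When t = 0, u = 1; when t = log(2), u = 2.
The integral becomes ∫ cos(u) du from 1 to 2, with antiderivative sin(u).
Back in t: F(t) = sin(exp(t)).
Then F(log(2)) - F(0) = (sin(2)) - (sin(1)) = -sin(1) + sin(2).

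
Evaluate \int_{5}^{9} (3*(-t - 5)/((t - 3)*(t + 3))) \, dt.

-log(54)

Factor the denominator: t**2 - 9 = (t + 3)(t - 3).
Partial fractions: 3*(-t - 5)/((t - 3)*(t + 3)) = 1/(t + 3) - 4/(t - 3).
An antiderivative is F(t) = -4*log(t - 3) + log(t + 3).
Then F(9) - F(5) = (-3*log(3) - 2*log(2)) - (-log(2)) = -log(54).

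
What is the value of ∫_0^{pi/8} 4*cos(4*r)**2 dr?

pi/4

Use the identity cos^2(4*r) = (1 + cos(8*r))/2.
An antiderivative is F(r) = 2*r + sin(8*r)/4.
Then F(pi/8) - F(0) = (pi/4) - (0) = pi/4.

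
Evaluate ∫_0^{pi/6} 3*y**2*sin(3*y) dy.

-2/9 + pi/9

Integrate by parts twice (u = y^2, dv = 3*sin(3*y) dy).
An antiderivative is F(y) = -y**2*cos(3*y) + 2*y*sin(3*y)/3 + 2*cos(3*y)/9.
Then F(pi/6) - F(0) = (pi/9) - (2/9) = -2/9 + pi/9.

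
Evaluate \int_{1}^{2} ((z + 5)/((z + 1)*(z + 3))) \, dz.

log(9/5)

Factor the denominator: z**2 + 4*z + 3 = (z + 3)(z + 1).
Partial fractions: (z + 5)/((z + 1)*(z + 3)) = -1/(z + 3) + 2/(z + 1).
An antiderivative is F(z) = 2*log(z + 1) - log(z + 3).
Then F(2) - F(1) = (log(9/5)) - (0) = log(9/5).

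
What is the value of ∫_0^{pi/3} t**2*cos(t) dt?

Integrate by parts twice (u = t^2, dv = cos(t) dt).
An antiderivative is F(t) = t**2*sin(t) + 2*t*cos(t) - 2*sin(t).
Then F(pi/3) - F(0) = (-sqrt(3) + sqrt(3)*pi**2/18 + pi/3) - (0) = -sqrt(3) + sqrt(3)*pi**2/18 + pi/3.

-sqrt(3) + sqrt(3)*pi**2/18 + pi/3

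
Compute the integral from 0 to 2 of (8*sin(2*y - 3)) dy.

Let u = 2*y - 3, so du = 2 dy. When y = 0, u = -3; when y = 2, u = 1.
The integral becomes 4·∫ sin(u) du from -3 to 1, with antiderivative -4*cos(u).
Back in y: F(y) = -4*cos(2*y - 3).
Then F(2) - F(0) = (-4*cos(1)) - (-4*cos(3)) = 4*cos(3) - 4*cos(1).

4*cos(3) - 4*cos(1)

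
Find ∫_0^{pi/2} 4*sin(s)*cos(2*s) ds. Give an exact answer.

Use the identity sin(s)cos(2*s) = [sin(3*s) + sin(-s)]/2.
An antiderivative is F(s) = 2*cos(s) - 2*cos(3*s)/3.
Then F(pi/2) - F(0) = (0) - (4/3) = -4/3.

-4/3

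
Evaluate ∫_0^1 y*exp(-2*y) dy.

(-3 + exp(2))*exp(-2)/4

Integrate by parts once (u = y, dv = exp(-2*y) dy).
An antiderivative is F(y) = (-2*y - 1)*exp(-2*y)/4.
Then F(1) - F(0) = (-3*exp(-2)/4) - (-1/4) = (-3 + exp(2))*exp(-2)/4.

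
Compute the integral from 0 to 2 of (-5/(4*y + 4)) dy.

An antiderivative is F(y) = -5*log(4*y + 4)/4.
Then F(2) - F(0) = (-5*log(12)/4) - (-5*log(2)/2) = -5*log(3)/4.

-5*log(3)/4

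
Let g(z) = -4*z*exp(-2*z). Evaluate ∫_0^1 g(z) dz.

Integrate by parts once (u = z, dv = -4*exp(-2*z) dz).
An antiderivative is F(z) = (2*z + 1)*exp(-2*z).
Then F(1) - F(0) = (3*exp(-2)) - (1) = -1 + 3*exp(-2).

-1 + 3*exp(-2)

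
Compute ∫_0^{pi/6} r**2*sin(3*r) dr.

Integrate by parts twice (u = r^2, dv = sin(3*r) dr).
An antiderivative is F(r) = -r**2*cos(3*r)/3 + 2*r*sin(3*r)/9 + 2*cos(3*r)/27.
Then F(pi/6) - F(0) = (pi/27) - (2/27) = -2/27 + pi/27.

-2/27 + pi/27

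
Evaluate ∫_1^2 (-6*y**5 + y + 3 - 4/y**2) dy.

-121/2

By the power rule, an antiderivative is F(y) = -y**6 + y**2/2 + 3*y + 4/y.
Then F(2) - F(1) = (-54) - (13/2) = -121/2.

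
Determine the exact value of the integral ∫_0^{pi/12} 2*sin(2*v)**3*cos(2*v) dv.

Let u = sin(2*v), so du = 2*cos(2*v) dv. When v = 0, u = 0; when v = pi/12, u = 1/2.
The integral becomes ∫ u**3 du from 0 to 1/2, with antiderivative u**4/4.
Back in v: F(v) = sin(2*v)**4/4.
Then F(pi/12) - F(0) = (1/64) - (0) = 1/64.

1/64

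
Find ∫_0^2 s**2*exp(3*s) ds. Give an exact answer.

Integrate by parts twice (u = s^2, dv = exp(3*s) ds).
An antiderivative is F(s) = (9*s**2 - 6*s + 2)*exp(3*s)/27.
Then F(2) - F(0) = (26*exp(6)/27) - (2/27) = -2/27 + 26*exp(6)/27.

-2/27 + 26*exp(6)/27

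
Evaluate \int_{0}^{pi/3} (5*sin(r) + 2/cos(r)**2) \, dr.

An antiderivative is F(r) = -5*cos(r) + 2*tan(r).
Then F(pi/3) - F(0) = (-5/2 + 2*sqrt(3)) - (-5) = 5/2 + 2*sqrt(3).

5/2 + 2*sqrt(3)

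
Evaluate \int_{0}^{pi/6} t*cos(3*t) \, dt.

Integrate by parts once (u = t, dv = cos(3*t) dt).
An antiderivative is F(t) = t*sin(3*t)/3 + cos(3*t)/9.
Then F(pi/6) - F(0) = (pi/18) - (1/9) = -1/9 + pi/18.

-1/9 + pi/18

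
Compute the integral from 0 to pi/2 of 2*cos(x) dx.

An antiderivative is F(x) = 2*sin(x).
Then F(pi/2) - F(0) = (2) - (0) = 2.

2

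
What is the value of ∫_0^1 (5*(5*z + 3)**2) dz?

Let u = 5*z + 3, so du = 5 dz. When z = 0, u = 3; when z = 1, u = 8.
The integral becomes ∫ u**2 du from 3 to 8, with antiderivative u**3/3.
Back in z: F(z) = (5*z + 3)**3/3.
Then F(1) - F(0) = (512/3) - (9) = 485/3.

485/3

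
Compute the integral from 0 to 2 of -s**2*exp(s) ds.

2 - 2*exp(2)

Integrate by parts twice (u = s^2, dv = -exp(s) ds).
An antiderivative is F(s) = (-s**2 + 2*s - 2)*exp(s).
Then F(2) - F(0) = (-2*exp(2)) - (-2) = 2 - 2*exp(2).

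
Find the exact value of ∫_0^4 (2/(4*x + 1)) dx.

An antiderivative is F(x) = log(4*x + 1)/2.
Then F(4) - F(0) = (log(17)/2) - (0) = log(17)/2.

log(17)/2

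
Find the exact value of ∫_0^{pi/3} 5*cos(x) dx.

An antiderivative is F(x) = 5*sin(x).
Then F(pi/3) - F(0) = (5*sqrt(3)/2) - (0) = 5*sqrt(3)/2.

5*sqrt(3)/2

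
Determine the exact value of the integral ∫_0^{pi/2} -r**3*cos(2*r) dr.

-3/4 + 3*pi**2/16

Integrate by parts 3 times (u = r^3, dv = -cos(2*r) dr).
An antiderivative is F(r) = -r**3*sin(2*r)/2 - 3*r**2*cos(2*r)/4 + 3*r*sin(2*r)/4 + 3*cos(2*r)/8.
Then F(pi/2) - F(0) = (-3/8 + 3*pi**2/16) - (3/8) = -3/4 + 3*pi**2/16.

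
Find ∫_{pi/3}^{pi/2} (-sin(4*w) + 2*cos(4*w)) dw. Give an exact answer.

An antiderivative is F(w) = sin(4*w)/2 + cos(4*w)/4.
Then F(pi/2) - F(pi/3) = (1/4) - (-sqrt(3)/4 - 1/8) = 3/8 + sqrt(3)/4.

3/8 + sqrt(3)/4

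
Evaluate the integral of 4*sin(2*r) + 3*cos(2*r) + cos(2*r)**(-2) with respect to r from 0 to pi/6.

An antiderivative is F(r) = 3*sin(2*r)/2 - 2*cos(2*r) + tan(2*r)/2.
Then F(pi/6) - F(0) = (-1 + 5*sqrt(3)/4) - (-2) = 1 + 5*sqrt(3)/4.

1 + 5*sqrt(3)/4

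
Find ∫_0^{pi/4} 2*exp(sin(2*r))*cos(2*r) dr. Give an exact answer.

-1 + E

Let u = sin(2*r), so du = 2*cos(2*r) dr. When r = 0, u = 0; when r = pi/4, u = 1.
The integral becomes ∫ exp(u) du from 0 to 1, with antiderivative exp(u).
Back in r: F(r) = exp(sin(2*r)).
Then F(pi/4) - F(0) = (E) - (1) = -1 + E.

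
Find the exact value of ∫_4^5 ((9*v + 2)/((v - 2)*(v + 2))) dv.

Factor the denominator: v**2 - 4 = (v + 2)(v - 2).
Partial fractions: (9*v + 2)/((v - 2)*(v + 2)) = 4/(v + 2) + 5/(v - 2).
An antiderivative is F(v) = 5*log(v - 2) + 4*log(v + 2).
Then F(5) - F(4) = (5*log(3) + 4*log(7)) - (4*log(3) + 9*log(2)) = -9*log(2) + log(3) + 4*log(7).

-9*log(2) + log(3) + 4*log(7)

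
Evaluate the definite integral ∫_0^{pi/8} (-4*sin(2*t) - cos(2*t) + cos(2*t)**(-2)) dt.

-3/2 + 3*sqrt(2)/4

An antiderivative is F(t) = -sin(2*t)/2 + 2*cos(2*t) + tan(2*t)/2.
Then F(pi/8) - F(0) = (1/2 + 3*sqrt(2)/4) - (2) = -3/2 + 3*sqrt(2)/4.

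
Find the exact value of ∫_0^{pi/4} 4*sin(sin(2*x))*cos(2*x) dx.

2 - 2*cos(1)

Let u = sin(2*x), so du = 2*cos(2*x) dx. When x = 0, u = 0; when x = pi/4, u = 1.
The integral becomes 2·∫ sin(u) du from 0 to 1, with antiderivative -2*cos(u).
Back in x: F(x) = -2*cos(sin(2*x)).
Then F(pi/4) - F(0) = (-2*cos(1)) - (-2) = 2 - 2*cos(1).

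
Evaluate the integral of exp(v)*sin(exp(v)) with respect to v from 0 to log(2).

Let u = exp(v), so du = exp(v) dv. When v = 0, u = 1; when v = log(2), u = 2.
The integral becomes ∫ sin(u) du from 1 to 2, with antiderivative -cos(u).
Back in v: F(v) = -cos(exp(v)).
Then F(log(2)) - F(0) = (-cos(2)) - (-cos(1)) = -cos(2) + cos(1).

-cos(2) + cos(1)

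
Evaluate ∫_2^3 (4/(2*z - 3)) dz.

An antiderivative is F(z) = 2*log(2*z - 3).
Then F(3) - F(2) = (log(9)) - (0) = log(9).

log(9)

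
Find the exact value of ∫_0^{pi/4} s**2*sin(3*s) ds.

Integrate by parts twice (u = s^2, dv = sin(3*s) ds).
An antiderivative is F(s) = -s**2*cos(3*s)/3 + 2*s*sin(3*s)/9 + 2*cos(3*s)/27.
Then F(pi/4) - F(0) = (sqrt(2)*(-32 + 24*pi + 9*pi**2)/864) - (2/27) = -2/27 - sqrt(2)/27 + sqrt(2)*pi/36 + sqrt(2)*pi**2/96.

-2/27 - sqrt(2)/27 + sqrt(2)*pi/36 + sqrt(2)*pi**2/96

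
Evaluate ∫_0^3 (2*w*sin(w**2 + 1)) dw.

cos(1) - cos(10)

Let u = w**2 + 1, so du = 2*w dw. When w = 0, u = 1; when w = 3, u = 10.
The integral becomes ∫ sin(u) du from 1 to 10, with antiderivative -cos(u).
Back in w: F(w) = -cos(w**2 + 1).
Then F(3) - F(0) = (-cos(10)) - (-cos(1)) = cos(1) - cos(10).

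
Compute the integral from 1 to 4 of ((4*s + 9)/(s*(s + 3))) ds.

Factor the denominator: s**2 + 3*s = (s + 3)s.
Partial fractions: (4*s + 9)/(s*(s + 3)) = 1/(s + 3) + 3/s.
An antiderivative is F(s) = 3*log(s) + log(s + 3).
Then F(4) - F(1) = (log(7) + 6*log(2)) - (log(4)) = log(7) + 4*log(2).

log(7) + 4*log(2)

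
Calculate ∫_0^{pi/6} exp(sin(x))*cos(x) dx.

-1 + exp(1/2)

Let u = sin(x), so du = cos(x) dx. When x = 0, u = 0; when x = pi/6, u = 1/2.
The integral becomes ∫ exp(u) du from 0 to 1/2, with antiderivative exp(u).
Back in x: F(x) = exp(sin(x)).
Then F(pi/6) - F(0) = (exp(1/2)) - (1) = -1 + exp(1/2).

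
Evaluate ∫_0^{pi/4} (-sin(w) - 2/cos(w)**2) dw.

An antiderivative is F(w) = cos(w) - 2*tan(w).
Then F(pi/4) - F(0) = (-2 + sqrt(2)/2) - (1) = -3 + sqrt(2)/2.

-3 + sqrt(2)/2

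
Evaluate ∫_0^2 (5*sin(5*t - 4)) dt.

Let u = 5*t - 4, so du = 5 dt. When t = 0, u = -4; when t = 2, u = 6.
The integral becomes ∫ sin(u) du from -4 to 6, with antiderivative -cos(u).
Back in t: F(t) = -cos(5*t - 4).
Then F(2) - F(0) = (-cos(6)) - (-cos(4)) = -cos(6) + cos(4).

-cos(6) + cos(4)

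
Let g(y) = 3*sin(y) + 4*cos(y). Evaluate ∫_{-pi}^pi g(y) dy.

An antiderivative is F(y) = 4*sin(y) - 3*cos(y).
Then F(pi) - F(-pi) = (3) - (3) = 0.

0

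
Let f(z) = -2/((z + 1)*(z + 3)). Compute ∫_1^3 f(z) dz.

Factor the denominator: z**2 + 4*z + 3 = (z + 3)(z + 1).
Partial fractions: -2/((z + 1)*(z + 3)) = 1/(z + 3) - 1/(z + 1).
An antiderivative is F(z) = -log(z + 1) + log(z + 3).
Then F(3) - F(1) = (log(3/2)) - (log(2)) = log(3/4).

log(3/4)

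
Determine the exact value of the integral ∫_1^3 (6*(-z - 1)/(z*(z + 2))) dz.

-3*log(5)

Factor the denominator: z**2 + 2*z = (z + 2)z.
Partial fractions: 6*(-z - 1)/(z*(z + 2)) = -3/(z + 2) - 3/z.
An antiderivative is F(z) = -3*log(z) - 3*log(z + 2).
Then F(3) - F(1) = (-3*log(5) - 3*log(3)) - (-log(27)) = -3*log(5).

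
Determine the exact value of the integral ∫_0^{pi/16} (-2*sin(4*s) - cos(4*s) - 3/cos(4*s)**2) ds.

An antiderivative is F(s) = -sin(4*s)/4 + cos(4*s)/2 - 3*tan(4*s)/4.
Then F(pi/16) - F(0) = (-3/4 + sqrt(2)/8) - (1/2) = -5/4 + sqrt(2)/8.

-5/4 + sqrt(2)/8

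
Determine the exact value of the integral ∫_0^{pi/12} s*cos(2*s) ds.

Integrate by parts once (u = s, dv = cos(2*s) ds).
An antiderivative is F(s) = s*sin(2*s)/2 + cos(2*s)/4.
Then F(pi/12) - F(0) = (pi/48 + sqrt(3)/8) - (1/4) = -1/4 + pi/48 + sqrt(3)/8.

-1/4 + pi/48 + sqrt(3)/8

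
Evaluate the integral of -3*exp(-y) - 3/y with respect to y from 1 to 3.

An antiderivative is F(y) = -3*log(y) + 3*exp(-y).
Then F(3) - F(1) = (-3*log(3) + 3*exp(-3)) - (3*exp(-1)) = -3*log(3) - 3*exp(-1) + 3*exp(-3).

-3*log(3) - 3*exp(-1) + 3*exp(-3)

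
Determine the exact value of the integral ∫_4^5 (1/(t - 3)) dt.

log(2)

An antiderivative is F(t) = log(t - 3).
Then F(5) - F(4) = (log(2)) - (0) = log(2).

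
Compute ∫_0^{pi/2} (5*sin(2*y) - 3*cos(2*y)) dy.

5

An antiderivative is F(y) = -3*sin(2*y)/2 - 5*cos(2*y)/2.
Then F(pi/2) - F(0) = (5/2) - (-5/2) = 5.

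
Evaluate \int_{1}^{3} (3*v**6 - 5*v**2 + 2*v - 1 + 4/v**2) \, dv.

By the power rule, an antiderivative is F(v) = 3*v**7/7 - 5*v**3/3 + v**2 - v - 4/v.
Then F(3) - F(1) = (18836/21) - (-110/21) = 18946/21.

18946/21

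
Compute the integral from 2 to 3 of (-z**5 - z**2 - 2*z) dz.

-733/6

By the power rule, an antiderivative is F(z) = -z**6/6 - z**3/3 - z**2.
Then F(3) - F(2) = (-279/2) - (-52/3) = -733/6.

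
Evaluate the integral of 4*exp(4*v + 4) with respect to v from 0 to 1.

-exp(4) + exp(8)

Let u = 4*v + 4, so du = 4 dv. When v = 0, u = 4; when v = 1, u = 8.
The integral becomes ∫ exp(u) du from 4 to 8, with antiderivative exp(u).
Back in v: F(v) = exp(4*v + 4).
Then F(1) - F(0) = (exp(8)) - (exp(4)) = -exp(4) + exp(8).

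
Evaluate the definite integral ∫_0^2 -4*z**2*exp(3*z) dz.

8/27 - 104*exp(6)/27

Integrate by parts twice (u = z^2, dv = -4*exp(3*z) dz).
An antiderivative is F(z) = (-36*z**2 + 24*z - 8)*exp(3*z)/27.
Then F(2) - F(0) = (-104*exp(6)/27) - (-8/27) = 8/27 - 104*exp(6)/27.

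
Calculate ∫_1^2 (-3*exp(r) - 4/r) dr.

-3*exp(2) - log(16) + 3*exp(1)

An antiderivative is F(r) = -3*exp(r) - 4*log(r).
Then F(2) - F(1) = (-3*exp(2) - log(16)) - (-3*exp(1)) = -3*exp(2) - log(16) + 3*exp(1).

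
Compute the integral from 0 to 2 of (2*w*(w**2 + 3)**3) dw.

Let u = w**2 + 3, so du = 2*w dw. When w = 0, u = 3; when w = 2, u = 7.
The integral becomes ∫ u**3 du from 3 to 7, with antiderivative u**4/4.
Back in w: F(w) = (w**2 + 3)**4/4.
Then F(2) - F(0) = (2401/4) - (81/4) = 580.

580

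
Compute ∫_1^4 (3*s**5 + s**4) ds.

22521/10

By the power rule, an antiderivative is F(s) = s**6/2 + s**5/5.
Then F(4) - F(1) = (11264/5) - (7/10) = 22521/10.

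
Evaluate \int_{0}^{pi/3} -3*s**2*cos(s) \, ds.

Integrate by parts twice (u = s^2, dv = -3*cos(s) ds).
An antiderivative is F(s) = -3*s**2*sin(s) - 6*s*cos(s) + 6*sin(s).
Then F(pi/3) - F(0) = (-pi - sqrt(3)*pi**2/6 + 3*sqrt(3)) - (0) = -pi - sqrt(3)*pi**2/6 + 3*sqrt(3).

-pi - sqrt(3)*pi**2/6 + 3*sqrt(3)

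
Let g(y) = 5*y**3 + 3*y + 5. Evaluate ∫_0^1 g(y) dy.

31/4

By the power rule, an antiderivative is F(y) = 5*y**4/4 + 3*y**2/2 + 5*y.
Then F(1) - F(0) = (31/4) - (0) = 31/4.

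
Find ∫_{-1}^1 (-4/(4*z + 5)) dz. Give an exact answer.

An antiderivative is F(z) = -log(4*z + 5).
Then F(1) - F(-1) = (-log(9)) - (0) = -log(9).

-log(9)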